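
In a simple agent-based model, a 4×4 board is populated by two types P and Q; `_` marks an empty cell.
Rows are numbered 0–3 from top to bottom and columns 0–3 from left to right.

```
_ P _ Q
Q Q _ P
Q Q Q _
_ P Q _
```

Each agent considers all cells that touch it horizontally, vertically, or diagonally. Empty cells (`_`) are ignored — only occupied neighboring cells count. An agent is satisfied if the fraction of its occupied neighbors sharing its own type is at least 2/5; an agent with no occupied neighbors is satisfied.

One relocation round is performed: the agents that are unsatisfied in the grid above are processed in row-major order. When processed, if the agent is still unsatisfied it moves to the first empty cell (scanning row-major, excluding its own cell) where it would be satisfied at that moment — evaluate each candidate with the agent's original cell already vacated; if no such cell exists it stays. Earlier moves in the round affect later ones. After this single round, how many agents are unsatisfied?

1

Initially unsatisfied (in order): (0,1), (0,3), (1,3), (3,1).
  (0,1): no empty cell satisfies it; stays.
  (0,3) → (0,0).
  (1,3) → (0,2).
  (3,1) → (0,3).
Resulting grid:
Q P P P
Q Q _ _
Q Q Q _
_ _ Q _
Unsatisfied now: (0,1).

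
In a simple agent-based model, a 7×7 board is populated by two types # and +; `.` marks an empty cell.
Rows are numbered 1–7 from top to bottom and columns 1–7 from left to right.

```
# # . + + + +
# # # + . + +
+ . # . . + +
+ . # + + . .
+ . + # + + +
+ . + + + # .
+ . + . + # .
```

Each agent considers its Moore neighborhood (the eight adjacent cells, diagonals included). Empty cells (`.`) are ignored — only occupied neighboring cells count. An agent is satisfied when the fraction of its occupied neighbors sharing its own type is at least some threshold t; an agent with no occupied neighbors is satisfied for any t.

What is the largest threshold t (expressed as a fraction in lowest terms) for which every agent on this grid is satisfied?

(1,1)# 3/3
(1,2)# 4/4
(1,4)+ 2/3
(1,5)+ 4/4
(1,6)+ 4/4
(1,7)+ 3/3
(2,1)# 3/4
(2,2)# 5/6
(2,3)# 3/5
(2,4)+ 2/4
(2,6)+ 6/6
(2,7)+ 5/5
(3,1)+ 1/3
(3,3)# 3/5
(3,6)+ 4/4
(3,7)+ 3/3
(4,1)+ 2/2
(4,3)# 2/4
(4,4)+ 3/6
(4,5)+ 4/5
(5,1)+ 2/2
(5,3)+ 3/5
(5,4)# 1/8
(5,5)+ 5/7
(5,6)+ 4/5
(5,7)+ 1/2
(6,1)+ 2/2
(6,3)+ 3/4
(6,4)+ 6/7
(6,5)+ 4/7
(6,6)# 1/6
(7,1)+ 1/1
(7,3)+ 2/2
(7,5)+ 2/4
(7,6)# 1/3
The smallest same-type fraction is 1/8 at (5,4), which reduces to 1/8. Any threshold above that leaves this agent unsatisfied.

1/8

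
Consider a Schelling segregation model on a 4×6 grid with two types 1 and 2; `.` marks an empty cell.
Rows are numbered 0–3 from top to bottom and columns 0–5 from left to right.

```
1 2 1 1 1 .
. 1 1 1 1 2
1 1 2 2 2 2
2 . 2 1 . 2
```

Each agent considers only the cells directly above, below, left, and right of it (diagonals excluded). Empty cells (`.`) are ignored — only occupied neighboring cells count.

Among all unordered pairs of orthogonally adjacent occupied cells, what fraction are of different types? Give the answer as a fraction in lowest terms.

11/27

Scan each occupied cell's neighbors to the right and below so each pair is counted once.
Row 0: 1(0,0)–2(0,1)≠ 2(0,1)–1(0,2)≠ 2(0,1)–1(1,1)≠ 1(0,2)–1(0,3)= 1(0,2)–1(1,2)= 1(0,3)–1(0,4)= 1(0,3)–1(1,3)= 1(0,4)–1(1,4)=  → 3/8 unlike.
Row 1: 1(1,1)–1(1,2)= 1(1,1)–1(2,1)= 1(1,2)–1(1,3)= 1(1,2)–2(2,2)≠ 1(1,3)–1(1,4)= 1(1,3)–2(2,3)≠ 1(1,4)–2(1,5)≠ 1(1,4)–2(2,4)≠ 2(1,5)–2(2,5)=  → 4/9 unlike.
Row 2: 1(2,0)–1(2,1)= 1(2,0)–2(3,0)≠ 1(2,1)–2(2,2)≠ 2(2,2)–2(2,3)= 2(2,2)–2(3,2)= 2(2,3)–2(2,4)= 2(2,3)–1(3,3)≠ 2(2,4)–2(2,5)= 2(2,5)–2(3,5)=  → 3/9 unlike.
Row 3: 2(3,2)–1(3,3)≠  → 1/1 unlike.
Total adjacent occupied pairs: 27; unlike-type pairs: 11.
11/27 is already in lowest terms.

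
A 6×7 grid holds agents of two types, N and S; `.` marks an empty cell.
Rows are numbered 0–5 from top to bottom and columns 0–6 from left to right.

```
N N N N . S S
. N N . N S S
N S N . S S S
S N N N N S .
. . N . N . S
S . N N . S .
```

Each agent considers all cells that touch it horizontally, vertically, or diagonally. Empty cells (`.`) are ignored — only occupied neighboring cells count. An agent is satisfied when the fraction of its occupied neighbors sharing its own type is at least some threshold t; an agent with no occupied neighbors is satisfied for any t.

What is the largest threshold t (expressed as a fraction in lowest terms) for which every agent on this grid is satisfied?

1/7

Row 0: (0,0)N 2/2 · (0,1)N 4/4 · (0,2)N 4/4 · (0,3)N 3/3 · (0,5)S 3/4 · (0,6)S 3/3
Row 1: (1,1)N 6/7 · (1,2)N 5/6 · (1,4)N 1/5 · (1,5)S 6/7 · (1,6)S 5/5
Row 2: (2,0)N 2/4 · (2,1)S 1/7 · (2,2)N 5/6 · (2,4)S 3/6 · (2,5)S 5/7 · (2,6)S 4/4
Row 3: (3,0)S 1/3 · (3,1)N 4/6 · (3,2)N 4/5 · (3,3)N 5/6 · (3,4)N 2/5 · (3,5)S 4/6
Row 4: (4,2)N 5/5 · (4,4)N 3/5 · (4,6)S 2/2
Row 5: (5,0)S — no occupied neighbors · (5,2)N 2/2 · (5,3)N 3/3 · (5,5)S 1/2
The smallest same-type fraction is 1/7 at (2,1), which reduces to 1/7. Any threshold above that leaves this agent unsatisfied.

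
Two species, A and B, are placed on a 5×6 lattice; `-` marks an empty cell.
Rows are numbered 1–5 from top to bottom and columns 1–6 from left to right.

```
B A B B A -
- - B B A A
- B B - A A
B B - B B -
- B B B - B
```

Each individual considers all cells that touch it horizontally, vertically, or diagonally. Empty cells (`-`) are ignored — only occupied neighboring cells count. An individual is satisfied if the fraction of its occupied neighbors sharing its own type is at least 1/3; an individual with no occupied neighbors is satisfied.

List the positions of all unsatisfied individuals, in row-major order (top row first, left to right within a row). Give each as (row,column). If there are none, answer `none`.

Row 1: (1,1)B 0/1 ✗ · (1,2)A 0/3 ✗ · (1,3)B 3/4 ✓ · (1,4)B 3/5 ✓ · (1,5)A 2/4 ✓
Row 2: (2,3)B 5/6 ✓ · (2,4)B 4/7 ✓ · (2,5)A 4/6 ✓ · (2,6)A 4/4 ✓
Row 3: (3,2)B 4/4 ✓ · (3,3)B 5/5 ✓ · (3,5)A 3/6 ✓ · (3,6)A 3/4 ✓
Row 4: (4,1)B 3/3 ✓ · (4,2)B 5/5 ✓ · (4,4)B 4/5 ✓ · (4,5)B 3/5 ✓
Row 5: (5,2)B 3/3 ✓ · (5,3)B 4/4 ✓ · (5,4)B 3/3 ✓ · (5,6)B 1/1 ✓

(1,1), (1,2)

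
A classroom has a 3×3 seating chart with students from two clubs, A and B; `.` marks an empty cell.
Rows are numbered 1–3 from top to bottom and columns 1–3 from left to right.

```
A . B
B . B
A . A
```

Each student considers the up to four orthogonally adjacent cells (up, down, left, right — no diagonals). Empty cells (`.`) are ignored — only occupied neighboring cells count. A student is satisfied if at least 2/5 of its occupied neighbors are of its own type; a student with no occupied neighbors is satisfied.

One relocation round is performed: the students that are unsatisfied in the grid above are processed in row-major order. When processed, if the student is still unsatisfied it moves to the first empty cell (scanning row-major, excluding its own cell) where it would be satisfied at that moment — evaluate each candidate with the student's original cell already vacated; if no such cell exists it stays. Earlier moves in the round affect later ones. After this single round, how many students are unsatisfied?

Initially unsatisfied (in order): (1,1), (2,1), (3,1), (3,3).
  (1,1) → (3,2).
  (2,1) → (1,1).
  (3,1): now satisfied by earlier moves; stays.
  (3,3): now satisfied by earlier moves; stays.
Resulting grid:
B . B
. . B
A A A
All satisfied now.

0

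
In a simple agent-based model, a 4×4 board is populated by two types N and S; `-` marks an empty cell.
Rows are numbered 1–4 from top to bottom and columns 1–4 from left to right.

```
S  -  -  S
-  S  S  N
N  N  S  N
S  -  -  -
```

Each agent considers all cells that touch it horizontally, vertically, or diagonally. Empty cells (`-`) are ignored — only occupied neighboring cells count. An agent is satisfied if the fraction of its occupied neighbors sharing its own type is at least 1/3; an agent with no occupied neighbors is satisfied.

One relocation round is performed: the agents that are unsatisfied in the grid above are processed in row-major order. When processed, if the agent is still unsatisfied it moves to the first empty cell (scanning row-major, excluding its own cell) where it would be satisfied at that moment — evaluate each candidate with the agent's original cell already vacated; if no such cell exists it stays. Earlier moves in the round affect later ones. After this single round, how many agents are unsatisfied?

1

Initially unsatisfied (in order): (2,4), (3,2), (4,1).
  (2,4) → (2,1).
  (3,2): now satisfied by earlier moves; stays.
  (4,1) → (1,2).
Resulting grid:
S S - S
N S S -
N N S N
- - - -
Unsatisfied now: (3,4).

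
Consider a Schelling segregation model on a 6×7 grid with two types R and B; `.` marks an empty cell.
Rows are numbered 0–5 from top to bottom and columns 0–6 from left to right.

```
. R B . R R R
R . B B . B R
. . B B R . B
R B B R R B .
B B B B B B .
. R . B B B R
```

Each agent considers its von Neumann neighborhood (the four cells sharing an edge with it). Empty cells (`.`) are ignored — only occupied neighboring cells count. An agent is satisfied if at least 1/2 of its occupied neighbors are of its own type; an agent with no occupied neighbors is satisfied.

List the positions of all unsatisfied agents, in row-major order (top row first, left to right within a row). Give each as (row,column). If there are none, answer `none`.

Row 0: (0,1)R 0/1 not · (0,2)B 1/2 satisfied · (0,4)R 1/1 satisfied · (0,5)R 2/3 satisfied · (0,6)R 2/2 satisfied
Row 1: (1,0)R 0/0 satisfied · (1,2)B 3/3 satisfied · (1,3)B 2/2 satisfied · (1,5)B 0/2 not · (1,6)R 1/3 not
Row 2: (2,2)B 3/3 satisfied · (2,3)B 2/4 satisfied · (2,4)R 1/2 satisfied · (2,6)B 0/1 not
Row 3: (3,0)R 0/2 not · (3,1)B 2/3 satisfied · (3,2)B 3/4 satisfied · (3,3)R 1/4 not · (3,4)R 2/4 satisfied · (3,5)B 1/2 satisfied
Row 4: (4,0)B 1/2 satisfied · (4,1)B 3/4 satisfied · (4,2)B 3/3 satisfied · (4,3)B 3/4 satisfied · (4,4)B 3/4 satisfied · (4,5)B 3/3 satisfied
Row 5: (5,1)R 0/1 not · (5,3)B 2/2 satisfied · (5,4)B 3/3 satisfied · (5,5)B 2/3 satisfied · (5,6)R 0/1 not

(0,1), (1,5), (1,6), (2,6), (3,0), (3,3), (5,1), (5,6)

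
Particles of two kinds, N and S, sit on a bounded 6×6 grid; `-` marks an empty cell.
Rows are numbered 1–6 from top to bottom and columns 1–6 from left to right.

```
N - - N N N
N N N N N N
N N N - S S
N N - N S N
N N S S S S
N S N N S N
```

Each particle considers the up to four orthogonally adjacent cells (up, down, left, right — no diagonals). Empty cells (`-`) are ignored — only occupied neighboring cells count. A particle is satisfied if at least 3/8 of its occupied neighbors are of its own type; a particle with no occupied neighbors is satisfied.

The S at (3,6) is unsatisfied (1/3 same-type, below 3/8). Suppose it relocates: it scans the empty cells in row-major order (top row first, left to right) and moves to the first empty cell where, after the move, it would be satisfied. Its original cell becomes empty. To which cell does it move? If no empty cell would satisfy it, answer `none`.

none

Vacating (3,6). Empty cells in order:
  (1,2): 0/2 same-type → still unsatisfied.
  (1,3): 0/2 same-type → still unsatisfied.
  (3,4): 1/4 same-type → still unsatisfied.
  (4,3): 1/4 same-type → still unsatisfied.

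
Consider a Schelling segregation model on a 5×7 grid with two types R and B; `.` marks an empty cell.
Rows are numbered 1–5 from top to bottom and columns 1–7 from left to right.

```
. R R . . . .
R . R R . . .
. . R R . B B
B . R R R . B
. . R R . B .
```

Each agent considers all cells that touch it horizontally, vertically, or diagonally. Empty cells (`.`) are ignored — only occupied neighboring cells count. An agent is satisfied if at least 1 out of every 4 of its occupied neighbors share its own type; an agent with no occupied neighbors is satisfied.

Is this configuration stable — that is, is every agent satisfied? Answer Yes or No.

Row 1: (1,2)R 3/3 satisfied · (1,3)R 3/3 satisfied
Row 2: (2,1)R 1/1 satisfied · (2,3)R 5/5 satisfied · (2,4)R 4/4 satisfied
Row 3: (3,3)R 5/5 satisfied · (3,4)R 6/6 satisfied · (3,6)B 2/3 satisfied · (3,7)B 2/2 satisfied
Row 4: (4,1)B 0/0 satisfied · (4,3)R 5/5 satisfied · (4,4)R 6/6 satisfied · (4,5)R 3/5 satisfied · (4,7)B 3/3 satisfied
Row 5: (5,3)R 3/3 satisfied · (5,4)R 4/4 satisfied · (5,6)B 1/2 satisfied
All meet the threshold, so the configuration is stable.

Yes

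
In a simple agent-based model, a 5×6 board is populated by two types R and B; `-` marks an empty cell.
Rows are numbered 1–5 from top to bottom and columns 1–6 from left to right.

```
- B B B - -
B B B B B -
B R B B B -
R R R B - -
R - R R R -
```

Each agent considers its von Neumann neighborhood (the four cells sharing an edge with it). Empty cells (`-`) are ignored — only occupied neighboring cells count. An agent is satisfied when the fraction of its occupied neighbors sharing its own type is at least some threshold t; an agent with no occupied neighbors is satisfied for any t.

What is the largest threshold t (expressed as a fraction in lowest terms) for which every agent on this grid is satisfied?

Row 1: (1,2)B 2/2 · (1,3)B 3/3 · (1,4)B 2/2
Row 2: (2,1)B 2/2 · (2,2)B 3/4 · (2,3)B 4/4 · (2,4)B 4/4 · (2,5)B 2/2
Row 3: (3,1)B 1/3 · (3,2)R 1/4 · (3,3)B 2/4 · (3,4)B 4/4 · (3,5)B 2/2
Row 4: (4,1)R 2/3 · (4,2)R 3/3 · (4,3)R 2/4 · (4,4)B 1/3
Row 5: (5,1)R 1/1 · (5,3)R 2/2 · (5,4)R 2/3 · (5,5)R 1/1
The smallest same-type fraction is 1/4 at (3,2), which reduces to 1/4. Any threshold above that leaves this agent unsatisfied.

1/4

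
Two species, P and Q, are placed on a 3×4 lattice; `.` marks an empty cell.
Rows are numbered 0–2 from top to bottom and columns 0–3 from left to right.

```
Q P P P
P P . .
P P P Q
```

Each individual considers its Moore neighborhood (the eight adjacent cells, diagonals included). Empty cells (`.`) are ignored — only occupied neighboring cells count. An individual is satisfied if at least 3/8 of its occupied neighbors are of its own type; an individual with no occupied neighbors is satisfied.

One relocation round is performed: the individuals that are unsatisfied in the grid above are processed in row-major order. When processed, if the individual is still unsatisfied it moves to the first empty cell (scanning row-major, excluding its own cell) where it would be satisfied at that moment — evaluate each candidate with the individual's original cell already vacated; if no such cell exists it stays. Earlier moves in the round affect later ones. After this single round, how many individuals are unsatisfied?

Initially unsatisfied (in order): (0,0), (2,3).
  (0,0): no empty cell satisfies it; stays.
  (2,3): no empty cell satisfies it; stays.
Resulting grid:
Q P P P
P P . .
P P P Q
Unsatisfied now: (0,0), (2,3).

2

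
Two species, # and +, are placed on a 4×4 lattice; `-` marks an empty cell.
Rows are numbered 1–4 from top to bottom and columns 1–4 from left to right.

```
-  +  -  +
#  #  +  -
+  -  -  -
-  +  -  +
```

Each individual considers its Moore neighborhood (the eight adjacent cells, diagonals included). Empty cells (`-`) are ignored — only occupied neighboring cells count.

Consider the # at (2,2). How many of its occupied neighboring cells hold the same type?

Occupied neighbors of (2,2): (1,2)=+, (2,1)=#, (2,3)=+, (3,1)=+.
Same type (#): 1 of 4.

1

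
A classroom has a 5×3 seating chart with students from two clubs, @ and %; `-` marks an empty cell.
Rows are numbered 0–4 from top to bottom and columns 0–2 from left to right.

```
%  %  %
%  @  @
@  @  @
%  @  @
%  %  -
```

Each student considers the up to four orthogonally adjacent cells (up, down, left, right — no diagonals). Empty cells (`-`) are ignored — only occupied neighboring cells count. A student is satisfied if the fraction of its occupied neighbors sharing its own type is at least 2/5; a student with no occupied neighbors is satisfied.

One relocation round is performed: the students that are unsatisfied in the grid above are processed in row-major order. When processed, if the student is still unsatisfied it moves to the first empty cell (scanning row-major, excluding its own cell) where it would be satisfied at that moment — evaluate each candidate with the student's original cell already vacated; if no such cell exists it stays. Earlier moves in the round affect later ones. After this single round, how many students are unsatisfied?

Initially unsatisfied (in order): (1,0), (2,0), (3,0).
  (1,0) → (4,2).
  (2,0): now satisfied by earlier moves; stays.
  (3,0): no empty cell satisfies it; stays.
Resulting grid:
% % %
- @ @
@ @ @
% @ @
% % %
Unsatisfied now: (3,0).

1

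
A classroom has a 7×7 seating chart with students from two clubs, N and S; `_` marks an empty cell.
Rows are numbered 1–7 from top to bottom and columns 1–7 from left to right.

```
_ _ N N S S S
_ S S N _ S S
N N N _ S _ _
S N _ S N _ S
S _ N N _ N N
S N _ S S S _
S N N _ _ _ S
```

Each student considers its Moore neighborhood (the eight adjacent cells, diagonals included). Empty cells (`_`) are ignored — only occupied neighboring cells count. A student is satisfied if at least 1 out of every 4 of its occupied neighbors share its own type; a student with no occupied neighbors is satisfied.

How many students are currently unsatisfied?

4

(1,3)N 2/4 ok
(1,4)N 2/4 ok
(1,5)S 2/4 ok
(1,6)S 4/4 ok
(1,7)S 3/3 ok
(2,2)S 1/5 unhappy
(2,3)S 1/6 unhappy
(2,4)N 3/6 ok
(2,6)S 5/5 ok
(2,7)S 3/3 ok
(3,1)N 2/4 ok
(3,2)N 3/6 ok
(3,3)N 3/6 ok
(3,5)S 2/4 ok
(4,1)S 1/4 ok
(4,2)N 4/6 ok
(4,4)S 1/5 unhappy
(4,5)N 2/4 ok
(4,7)S 0/2 unhappy
(5,1)S 2/4 ok
(5,3)N 3/5 ok
(5,4)N 2/5 ok
(5,6)N 2/5 ok
(5,7)N 1/3 ok
(6,1)S 2/4 ok
(6,2)N 3/6 ok
(6,4)S 1/4 ok
(6,5)S 2/4 ok
(6,6)S 2/4 ok
(7,1)S 1/3 ok
(7,2)N 2/4 ok
(7,3)N 2/3 ok
(7,7)S 1/1 ok
Unsatisfied: (2,2), (2,3), (4,4), (4,7) — 4 in total.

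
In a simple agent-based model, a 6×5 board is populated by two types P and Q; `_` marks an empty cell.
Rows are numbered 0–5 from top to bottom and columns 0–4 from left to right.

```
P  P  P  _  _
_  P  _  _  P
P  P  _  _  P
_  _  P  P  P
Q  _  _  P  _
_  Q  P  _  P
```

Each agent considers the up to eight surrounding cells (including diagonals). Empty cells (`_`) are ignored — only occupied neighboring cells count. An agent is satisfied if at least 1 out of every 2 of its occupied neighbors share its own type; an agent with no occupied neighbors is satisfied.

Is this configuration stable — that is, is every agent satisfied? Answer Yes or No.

Yes

Row 0: (0,0)P 2/2 ok · (0,1)P 3/3 ok · (0,2)P 2/2 ok
Row 1: (1,1)P 5/5 ok · (1,4)P 1/1 ok
Row 2: (2,0)P 2/2 ok · (2,1)P 3/3 ok · (2,4)P 3/3 ok
Row 3: (3,2)P 3/3 ok · (3,3)P 4/4 ok · (3,4)P 3/3 ok
Row 4: (4,0)Q 1/1 ok · (4,3)P 5/5 ok
Row 5: (5,1)Q 1/2 ok · (5,2)P 1/2 ok · (5,4)P 1/1 ok
All meet the threshold, so the configuration is stable.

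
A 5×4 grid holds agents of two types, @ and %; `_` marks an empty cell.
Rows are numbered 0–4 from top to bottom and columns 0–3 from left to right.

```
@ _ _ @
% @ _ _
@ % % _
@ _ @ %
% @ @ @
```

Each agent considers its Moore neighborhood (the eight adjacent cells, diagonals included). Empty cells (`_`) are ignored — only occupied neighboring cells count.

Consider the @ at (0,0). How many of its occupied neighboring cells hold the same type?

Occupied neighbors of (0,0): (1,0)=%, (1,1)=@.
Same type (@): 1 of 2.

1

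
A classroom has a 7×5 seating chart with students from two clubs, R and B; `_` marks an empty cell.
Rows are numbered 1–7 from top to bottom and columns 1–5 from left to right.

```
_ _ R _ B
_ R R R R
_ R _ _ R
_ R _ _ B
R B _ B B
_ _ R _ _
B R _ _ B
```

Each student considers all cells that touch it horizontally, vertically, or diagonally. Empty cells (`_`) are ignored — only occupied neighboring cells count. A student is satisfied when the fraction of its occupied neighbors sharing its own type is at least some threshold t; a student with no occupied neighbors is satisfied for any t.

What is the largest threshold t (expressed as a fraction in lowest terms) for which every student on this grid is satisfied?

Row 1: (1,3)R 3/3 · (1,5)B 0/2
Row 2: (2,2)R 3/3 · (2,3)R 4/4 · (2,4)R 4/5 · (2,5)R 2/3
Row 3: (3,2)R 3/3 · (3,5)R 2/3
Row 4: (4,2)R 2/3 · (4,5)B 2/3
Row 5: (5,1)R 1/2 · (5,2)B 0/3 · (5,4)B 2/3 · (5,5)B 2/2
Row 6: (6,3)R 1/3
Row 7: (7,1)B 0/1 · (7,2)R 1/2 · (7,5)B — no occupied neighbors
The smallest same-type fraction is 0/2 at (1,5), which reduces to 0/1. Any threshold above that leaves this student unsatisfied.

0/1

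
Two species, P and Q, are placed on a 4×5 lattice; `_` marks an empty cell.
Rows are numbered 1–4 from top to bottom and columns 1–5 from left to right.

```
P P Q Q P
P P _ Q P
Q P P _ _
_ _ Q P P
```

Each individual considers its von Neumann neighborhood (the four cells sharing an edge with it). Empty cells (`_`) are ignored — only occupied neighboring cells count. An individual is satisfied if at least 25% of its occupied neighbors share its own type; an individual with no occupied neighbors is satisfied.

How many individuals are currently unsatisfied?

2

Row 1: (1,1)P 2/2 satisfied · (1,2)P 2/3 satisfied · (1,3)Q 1/2 satisfied · (1,4)Q 2/3 satisfied · (1,5)P 1/2 satisfied
Row 2: (2,1)P 2/3 satisfied · (2,2)P 3/3 satisfied · (2,4)Q 1/2 satisfied · (2,5)P 1/2 satisfied
Row 3: (3,1)Q 0/2 not · (3,2)P 2/3 satisfied · (3,3)P 1/2 satisfied
Row 4: (4,3)Q 0/2 not · (4,4)P 1/2 satisfied · (4,5)P 1/1 satisfied
Unsatisfied: (3,1), (4,3) — 2 in total.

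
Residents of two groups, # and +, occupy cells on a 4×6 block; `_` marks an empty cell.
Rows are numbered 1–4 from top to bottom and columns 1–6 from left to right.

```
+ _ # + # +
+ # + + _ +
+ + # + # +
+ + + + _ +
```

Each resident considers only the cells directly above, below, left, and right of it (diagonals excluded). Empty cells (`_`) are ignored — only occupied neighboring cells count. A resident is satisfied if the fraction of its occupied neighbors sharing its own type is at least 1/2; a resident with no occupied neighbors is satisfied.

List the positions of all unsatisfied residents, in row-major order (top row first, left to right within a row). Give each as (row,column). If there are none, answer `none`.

Row 1: (1,1)+ 1/1 ok · (1,3)# 0/2 unhappy · (1,4)+ 1/3 unhappy · (1,5)# 0/2 unhappy · (1,6)+ 1/2 ok
Row 2: (2,1)+ 2/3 ok · (2,2)# 0/3 unhappy · (2,3)+ 1/4 unhappy · (2,4)+ 3/3 ok · (2,6)+ 2/2 ok
Row 3: (3,1)+ 3/3 ok · (3,2)+ 2/4 ok · (3,3)# 0/4 unhappy · (3,4)+ 2/4 ok · (3,5)# 0/2 unhappy · (3,6)+ 2/3 ok
Row 4: (4,1)+ 2/2 ok · (4,2)+ 3/3 ok · (4,3)+ 2/3 ok · (4,4)+ 2/2 ok · (4,6)+ 1/1 ok

(1,3), (1,4), (1,5), (2,2), (2,3), (3,3), (3,5)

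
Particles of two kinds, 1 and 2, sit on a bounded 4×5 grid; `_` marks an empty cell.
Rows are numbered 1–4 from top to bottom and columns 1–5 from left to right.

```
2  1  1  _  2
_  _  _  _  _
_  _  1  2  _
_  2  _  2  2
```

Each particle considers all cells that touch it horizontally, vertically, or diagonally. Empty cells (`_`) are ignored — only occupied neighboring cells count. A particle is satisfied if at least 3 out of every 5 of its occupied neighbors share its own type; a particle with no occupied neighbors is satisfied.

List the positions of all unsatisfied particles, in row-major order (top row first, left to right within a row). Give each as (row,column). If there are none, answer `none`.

(1,1), (1,2), (3,3), (4,2)

Row 1: (1,1)2 0/1 ✗ · (1,2)1 1/2 ✗ · (1,3)1 1/1 ✓ · (1,5)2 0/0 ✓
Row 3: (3,3)1 0/3 ✗ · (3,4)2 2/3 ✓
Row 4: (4,2)2 0/1 ✗ · (4,4)2 2/3 ✓ · (4,5)2 2/2 ✓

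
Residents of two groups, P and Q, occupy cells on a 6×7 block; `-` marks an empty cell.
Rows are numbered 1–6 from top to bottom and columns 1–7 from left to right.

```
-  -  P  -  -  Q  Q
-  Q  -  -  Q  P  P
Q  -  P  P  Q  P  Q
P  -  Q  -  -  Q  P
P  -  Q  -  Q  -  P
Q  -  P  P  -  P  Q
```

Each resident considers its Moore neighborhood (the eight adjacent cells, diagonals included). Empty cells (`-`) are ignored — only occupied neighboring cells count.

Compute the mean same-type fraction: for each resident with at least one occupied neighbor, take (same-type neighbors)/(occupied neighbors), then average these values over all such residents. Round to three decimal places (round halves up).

(1,3)P 0/1
(1,6)Q 2/4
(1,7)Q 1/3
(2,2)Q 1/3
(2,5)Q 2/5
(2,6)P 2/7
(2,7)P 2/5
(3,1)Q 1/2
(3,3)P 1/3
(3,4)P 1/4
(3,5)Q 2/5
(3,6)P 3/7
(3,7)Q 1/5
(4,1)P 1/2
(4,3)Q 1/3
(4,6)Q 3/6
(4,7)P 2/4
(5,1)P 1/2
(5,3)Q 1/3
(5,5)Q 1/3
(5,7)P 2/4
(6,1)Q 0/1
(6,3)P 1/2
(6,4)P 1/3
(6,6)P 1/3
(6,7)Q 0/2
Sum over 26 residents: 0/1 + 2/4 + 1/3 + 1/3 + 2/5 + 2/7 + 2/5 + 1/2 + 1/3 + 1/4 + 2/5 + 3/7 + 1/5 + 1/2 + 1/3 + 3/6 + 2/4 + 1/2 + 1/3 + 1/3 + 2/4 + 0/1 + 1/2 + 1/3 + 1/3 + 0/2 = 3793/420; mean = 3793/420 ÷ 26 = 3793/10920 = 0.347344… → 0.347.

0.347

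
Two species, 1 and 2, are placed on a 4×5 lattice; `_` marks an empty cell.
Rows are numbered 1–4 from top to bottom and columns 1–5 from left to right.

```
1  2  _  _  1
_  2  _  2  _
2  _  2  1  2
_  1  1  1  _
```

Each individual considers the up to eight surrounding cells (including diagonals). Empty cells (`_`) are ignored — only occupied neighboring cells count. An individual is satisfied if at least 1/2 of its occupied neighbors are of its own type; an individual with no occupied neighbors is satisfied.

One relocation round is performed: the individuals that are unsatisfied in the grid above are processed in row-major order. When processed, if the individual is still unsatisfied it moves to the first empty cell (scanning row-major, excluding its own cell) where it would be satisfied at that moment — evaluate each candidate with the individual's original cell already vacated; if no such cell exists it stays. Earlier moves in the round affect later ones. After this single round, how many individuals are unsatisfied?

Initially unsatisfied (in order): (1,1), (1,5), (3,3), (3,4), (3,5), (4,2).
  (1,1) → (1,4).
  (1,5): now satisfied by earlier moves; stays.
  (3,3) → (1,1).
  (3,4): now satisfied by earlier moves; stays.
  (3,5) → (1,3).
  (4,2): now satisfied by earlier moves; stays.
Resulting grid:
2 2 2 1 1
_ 2 _ 2 _
2 _ _ 1 _
_ 1 1 1 _
Unsatisfied now: (1,4), (2,4).

2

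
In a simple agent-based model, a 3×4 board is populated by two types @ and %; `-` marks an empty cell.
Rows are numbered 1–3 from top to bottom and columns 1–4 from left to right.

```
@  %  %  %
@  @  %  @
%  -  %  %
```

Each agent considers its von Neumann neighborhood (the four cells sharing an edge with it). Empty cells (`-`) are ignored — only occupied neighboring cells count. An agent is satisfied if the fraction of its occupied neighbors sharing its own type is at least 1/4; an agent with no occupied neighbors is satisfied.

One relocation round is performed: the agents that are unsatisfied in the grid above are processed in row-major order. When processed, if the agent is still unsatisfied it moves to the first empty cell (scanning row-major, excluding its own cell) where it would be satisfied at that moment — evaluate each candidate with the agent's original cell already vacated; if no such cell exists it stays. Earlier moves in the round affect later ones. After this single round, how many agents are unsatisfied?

Initially unsatisfied (in order): (2,4), (3,1).
  (2,4) → (3,2).
  (3,1) → (2,4).
Resulting grid:
@ % % %
@ @ % %
- @ % %
All satisfied now.

0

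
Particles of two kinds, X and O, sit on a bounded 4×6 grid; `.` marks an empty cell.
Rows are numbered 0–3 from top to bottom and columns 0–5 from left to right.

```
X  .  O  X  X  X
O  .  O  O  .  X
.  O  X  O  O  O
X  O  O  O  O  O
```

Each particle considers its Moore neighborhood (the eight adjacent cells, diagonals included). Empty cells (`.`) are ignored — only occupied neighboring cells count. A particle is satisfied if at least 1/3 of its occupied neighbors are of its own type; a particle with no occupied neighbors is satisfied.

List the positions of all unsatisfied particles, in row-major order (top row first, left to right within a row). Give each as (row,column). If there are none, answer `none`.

(0,0)X 0/1 unhappy
(0,2)O 2/3 ok
(0,3)X 1/4 unhappy
(0,4)X 3/4 ok
(0,5)X 2/2 ok
(1,0)O 1/2 ok
(1,2)O 4/6 ok
(1,3)O 4/7 ok
(1,5)X 2/4 ok
(2,1)O 4/6 ok
(2,2)X 0/7 unhappy
(2,3)O 6/7 ok
(2,4)O 6/7 ok
(2,5)O 3/4 ok
(3,0)X 0/2 unhappy
(3,1)O 2/4 ok
(3,2)O 4/5 ok
(3,3)O 4/5 ok
(3,4)O 5/5 ok
(3,5)O 3/3 ok

(0,0), (0,3), (2,2), (3,0)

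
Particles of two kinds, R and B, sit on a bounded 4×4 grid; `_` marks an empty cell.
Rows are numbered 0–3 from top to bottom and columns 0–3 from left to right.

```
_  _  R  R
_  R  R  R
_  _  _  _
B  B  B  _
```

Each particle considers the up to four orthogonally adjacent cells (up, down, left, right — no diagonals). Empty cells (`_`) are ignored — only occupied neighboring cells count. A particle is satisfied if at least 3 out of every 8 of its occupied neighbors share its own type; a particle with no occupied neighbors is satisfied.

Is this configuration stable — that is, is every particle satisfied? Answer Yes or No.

Yes

(0,2)R 2/2 ✓
(0,3)R 2/2 ✓
(1,1)R 1/1 ✓
(1,2)R 3/3 ✓
(1,3)R 2/2 ✓
(3,0)B 1/1 ✓
(3,1)B 2/2 ✓
(3,2)B 1/1 ✓
All meet the threshold, so the configuration is stable.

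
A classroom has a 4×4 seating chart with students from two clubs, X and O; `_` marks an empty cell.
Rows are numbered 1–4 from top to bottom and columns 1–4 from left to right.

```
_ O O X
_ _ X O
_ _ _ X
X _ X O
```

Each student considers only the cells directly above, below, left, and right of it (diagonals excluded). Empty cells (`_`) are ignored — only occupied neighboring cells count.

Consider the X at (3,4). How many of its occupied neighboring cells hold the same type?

Occupied neighbors of (3,4): (2,4)=O, (4,4)=O.
Same type (X): 0 of 2.

0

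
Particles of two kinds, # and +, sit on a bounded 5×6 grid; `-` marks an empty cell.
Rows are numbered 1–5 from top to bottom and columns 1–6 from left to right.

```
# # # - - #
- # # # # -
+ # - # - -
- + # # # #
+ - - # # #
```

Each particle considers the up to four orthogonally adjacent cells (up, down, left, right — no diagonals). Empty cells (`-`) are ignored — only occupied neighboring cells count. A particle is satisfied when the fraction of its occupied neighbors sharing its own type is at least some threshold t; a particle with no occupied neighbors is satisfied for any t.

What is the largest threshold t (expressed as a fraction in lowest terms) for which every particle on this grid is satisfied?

0/1

(1,1)# 1/1
(1,2)# 3/3
(1,3)# 2/2
(1,6)# — no occupied neighbors
(2,2)# 3/3
(2,3)# 3/3
(2,4)# 3/3
(2,5)# 1/1
(3,1)+ 0/1
(3,2)# 1/3
(3,4)# 2/2
(4,2)+ 0/2
(4,3)# 1/2
(4,4)# 4/4
(4,5)# 3/3
(4,6)# 2/2
(5,1)+ — no occupied neighbors
(5,4)# 2/2
(5,5)# 3/3
(5,6)# 2/2
The smallest same-type fraction is 0/1 at (3,1), which reduces to 0/1. Any threshold above that leaves this particle unsatisfied.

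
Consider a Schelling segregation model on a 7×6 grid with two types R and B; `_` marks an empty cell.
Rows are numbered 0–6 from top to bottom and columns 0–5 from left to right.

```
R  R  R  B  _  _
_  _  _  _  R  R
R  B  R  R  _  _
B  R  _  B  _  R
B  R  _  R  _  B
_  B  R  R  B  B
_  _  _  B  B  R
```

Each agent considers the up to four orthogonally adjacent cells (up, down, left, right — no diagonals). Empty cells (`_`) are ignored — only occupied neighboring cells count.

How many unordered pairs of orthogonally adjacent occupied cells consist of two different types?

16

Scan each occupied cell's neighbors to the right and below so each pair is counted once.
From row 0: 1 unlike of 3 pairs (running 1/3).
From row 1: 0 unlike of 1 pairs (running 1/4).
From row 2: 5 unlike of 6 pairs (running 6/10).
From row 3: 3 unlike of 5 pairs (running 9/15).
From row 4: 2 unlike of 4 pairs (running 11/19).
From row 5: 4 unlike of 7 pairs (running 15/26).
From row 6: 1 unlike of 2 pairs (running 16/28).
Total adjacent occupied pairs: 28; unlike-type pairs: 16.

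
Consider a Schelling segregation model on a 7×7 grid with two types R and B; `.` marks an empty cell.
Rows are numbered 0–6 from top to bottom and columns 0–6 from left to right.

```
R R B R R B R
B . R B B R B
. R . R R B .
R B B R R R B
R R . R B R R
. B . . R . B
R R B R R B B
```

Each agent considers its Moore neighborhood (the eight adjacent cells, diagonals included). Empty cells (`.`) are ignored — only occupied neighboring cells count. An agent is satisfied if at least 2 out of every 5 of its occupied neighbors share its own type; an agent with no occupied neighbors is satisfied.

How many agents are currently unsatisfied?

(0,0)R 1/2 satisfied
(0,1)R 2/4 satisfied
(0,2)B 1/4 not
(0,3)R 2/5 satisfied
(0,4)R 2/5 satisfied
(0,5)B 2/5 satisfied
(0,6)R 1/3 not
(1,0)B 0/3 not
(1,2)R 4/6 satisfied
(1,3)B 2/7 not
(1,4)B 3/8 not
(1,5)R 3/7 satisfied
(1,6)B 2/4 satisfied
(2,1)R 2/5 satisfied
(2,3)R 4/7 satisfied
(2,4)R 5/8 satisfied
(2,5)B 3/7 satisfied
(3,0)R 3/4 satisfied
(3,1)B 1/5 not
(3,2)B 1/6 not
(3,3)R 4/6 satisfied
(3,4)R 6/8 satisfied
(3,5)R 4/7 satisfied
(3,6)B 1/4 not
(4,0)R 2/4 satisfied
(4,1)R 2/5 satisfied
(4,3)R 3/5 satisfied
(4,4)B 0/6 not
(4,5)R 4/7 satisfied
(4,6)R 2/4 satisfied
(5,1)B 1/5 not
(5,4)R 4/6 satisfied
(5,6)B 2/4 satisfied
(6,0)R 1/2 satisfied
(6,1)R 1/3 not
(6,2)B 1/3 not
(6,3)R 2/3 satisfied
(6,4)R 2/3 satisfied
(6,5)B 2/4 satisfied
(6,6)B 2/2 satisfied
Unsatisfied: (0,2), (0,6), (1,0), (1,3), (1,4), (3,1), (3,2), (3,6), (4,4), (5,1), (6,1), (6,2) — 12 in total.

12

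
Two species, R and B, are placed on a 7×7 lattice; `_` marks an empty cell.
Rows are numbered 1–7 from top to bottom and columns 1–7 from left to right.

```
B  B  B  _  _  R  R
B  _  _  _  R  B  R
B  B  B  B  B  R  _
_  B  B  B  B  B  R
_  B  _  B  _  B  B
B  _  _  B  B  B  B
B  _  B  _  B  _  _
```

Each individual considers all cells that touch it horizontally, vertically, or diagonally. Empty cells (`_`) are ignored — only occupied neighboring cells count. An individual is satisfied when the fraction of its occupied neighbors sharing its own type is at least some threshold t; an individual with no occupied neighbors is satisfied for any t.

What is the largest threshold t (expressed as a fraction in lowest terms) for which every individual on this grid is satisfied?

Row 1: (1,1)B 2/2 · (1,2)B 3/3 · (1,3)B 1/1 · (1,6)R 3/4 · (1,7)R 2/3
Row 2: (2,1)B 4/4 · (2,5)R 2/5 · (2,6)B 1/6 · (2,7)R 3/4
Row 3: (3,1)B 3/3 · (3,2)B 5/5 · (3,3)B 5/5 · (3,4)B 5/6 · (3,5)B 5/7 · (3,6)R 3/7
Row 4: (4,2)B 5/5 · (4,3)B 7/7 · (4,4)B 6/6 · (4,5)B 6/7 · (4,6)B 4/6 · (4,7)R 1/4
Row 5: (5,2)B 3/3 · (5,4)B 5/5 · (5,6)B 6/7 · (5,7)B 4/5
Row 6: (6,1)B 2/2 · (6,4)B 4/4 · (6,5)B 5/5 · (6,6)B 5/5 · (6,7)B 3/3
Row 7: (7,1)B 1/1 · (7,3)B 1/1 · (7,5)B 3/3
The smallest same-type fraction is 1/6 at (2,6), which reduces to 1/6. Any threshold above that leaves this individual unsatisfied.

1/6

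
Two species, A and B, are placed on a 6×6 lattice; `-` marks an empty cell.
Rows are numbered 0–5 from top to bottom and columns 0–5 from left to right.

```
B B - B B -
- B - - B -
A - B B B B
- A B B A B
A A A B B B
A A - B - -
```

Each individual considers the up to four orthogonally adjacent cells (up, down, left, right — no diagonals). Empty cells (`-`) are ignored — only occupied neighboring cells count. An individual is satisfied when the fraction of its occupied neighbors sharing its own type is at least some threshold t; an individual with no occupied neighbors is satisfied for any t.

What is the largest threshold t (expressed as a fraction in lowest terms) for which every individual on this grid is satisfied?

Row 0: (0,0)B 1/1 · (0,1)B 2/2 · (0,3)B 1/1 · (0,4)B 2/2
Row 1: (1,1)B 1/1 · (1,4)B 2/2
Row 2: (2,0)A — no occupied neighbors · (2,2)B 2/2 · (2,3)B 3/3 · (2,4)B 3/4 · (2,5)B 2/2
Row 3: (3,1)A 1/2 · (3,2)B 2/4 · (3,3)B 3/4 · (3,4)A 0/4 · (3,5)B 2/3
Row 4: (4,0)A 2/2 · (4,1)A 4/4 · (4,2)A 1/3 · (4,3)B 3/4 · (4,4)B 2/3 · (4,5)B 2/2
Row 5: (5,0)A 2/2 · (5,1)A 2/2 · (5,3)B 1/1
The smallest same-type fraction is 0/4 at (3,4), which reduces to 0/1. Any threshold above that leaves this individual unsatisfied.

0/1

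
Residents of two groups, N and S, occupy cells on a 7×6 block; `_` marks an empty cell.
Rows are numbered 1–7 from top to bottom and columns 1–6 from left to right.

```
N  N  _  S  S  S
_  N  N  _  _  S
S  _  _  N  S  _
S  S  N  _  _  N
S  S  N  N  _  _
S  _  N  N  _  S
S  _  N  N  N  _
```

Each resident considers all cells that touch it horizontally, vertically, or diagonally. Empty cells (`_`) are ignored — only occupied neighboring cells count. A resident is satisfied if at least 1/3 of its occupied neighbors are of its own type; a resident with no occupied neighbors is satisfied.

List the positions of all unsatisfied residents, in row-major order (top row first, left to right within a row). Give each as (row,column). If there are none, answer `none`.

(1,1)N 2/2 satisfied
(1,2)N 3/3 satisfied
(1,4)S 1/2 satisfied
(1,5)S 3/3 satisfied
(1,6)S 2/2 satisfied
(2,2)N 3/4 satisfied
(2,3)N 3/4 satisfied
(2,6)S 3/3 satisfied
(3,1)S 2/3 satisfied
(3,4)N 2/3 satisfied
(3,5)S 1/3 satisfied
(4,1)S 4/4 satisfied
(4,2)S 4/6 satisfied
(4,3)N 3/5 satisfied
(4,6)N 0/1 not
(5,1)S 4/4 satisfied
(5,2)S 4/7 satisfied
(5,3)N 4/6 satisfied
(5,4)N 4/4 satisfied
(6,1)S 3/3 satisfied
(6,3)N 5/6 satisfied
(6,4)N 6/6 satisfied
(6,6)S 0/1 not
(7,1)S 1/1 satisfied
(7,3)N 3/3 satisfied
(7,4)N 4/4 satisfied
(7,5)N 2/3 satisfied

(4,6), (6,6)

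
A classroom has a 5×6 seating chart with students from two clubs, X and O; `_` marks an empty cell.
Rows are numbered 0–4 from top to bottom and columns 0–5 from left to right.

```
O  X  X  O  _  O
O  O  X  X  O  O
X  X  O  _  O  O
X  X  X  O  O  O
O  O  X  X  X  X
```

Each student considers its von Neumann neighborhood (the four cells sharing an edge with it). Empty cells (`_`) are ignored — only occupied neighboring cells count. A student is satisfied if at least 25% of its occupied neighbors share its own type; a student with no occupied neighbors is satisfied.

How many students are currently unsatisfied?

2

(0,0)O 1/2 ok
(0,1)X 1/3 ok
(0,2)X 2/3 ok
(0,3)O 0/2 unhappy
(0,5)O 1/1 ok
(1,0)O 2/3 ok
(1,1)O 1/4 ok
(1,2)X 2/4 ok
(1,3)X 1/3 ok
(1,4)O 2/3 ok
(1,5)O 3/3 ok
(2,0)X 2/3 ok
(2,1)X 2/4 ok
(2,2)O 0/3 unhappy
(2,4)O 3/3 ok
(2,5)O 3/3 ok
(3,0)X 2/3 ok
(3,1)X 3/4 ok
(3,2)X 2/4 ok
(3,3)O 1/3 ok
(3,4)O 3/4 ok
(3,5)O 2/3 ok
(4,0)O 1/2 ok
(4,1)O 1/3 ok
(4,2)X 2/3 ok
(4,3)X 2/3 ok
(4,4)X 2/3 ok
(4,5)X 1/2 ok
Unsatisfied: (0,3), (2,2) — 2 in total.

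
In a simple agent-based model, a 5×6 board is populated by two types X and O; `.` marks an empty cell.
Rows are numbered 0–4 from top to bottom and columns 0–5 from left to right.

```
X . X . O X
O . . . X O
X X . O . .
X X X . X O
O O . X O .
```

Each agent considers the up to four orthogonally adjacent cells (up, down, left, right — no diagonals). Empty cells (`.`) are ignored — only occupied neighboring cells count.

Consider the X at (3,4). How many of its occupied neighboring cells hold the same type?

Occupied neighbors of (3,4): (4,4)=O, (3,5)=O.
Same type (X): 0 of 2.

0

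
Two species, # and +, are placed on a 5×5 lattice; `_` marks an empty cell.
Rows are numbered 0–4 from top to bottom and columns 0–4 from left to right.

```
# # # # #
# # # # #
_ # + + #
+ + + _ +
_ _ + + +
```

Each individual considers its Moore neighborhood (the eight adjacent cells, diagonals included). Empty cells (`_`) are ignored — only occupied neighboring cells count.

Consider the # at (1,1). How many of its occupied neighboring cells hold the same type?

Occupied neighbors of (1,1): (0,0)=#, (0,1)=#, (0,2)=#, (1,0)=#, (1,2)=#, (2,1)=#, (2,2)=+.
Same type (#): 6 of 7.

6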